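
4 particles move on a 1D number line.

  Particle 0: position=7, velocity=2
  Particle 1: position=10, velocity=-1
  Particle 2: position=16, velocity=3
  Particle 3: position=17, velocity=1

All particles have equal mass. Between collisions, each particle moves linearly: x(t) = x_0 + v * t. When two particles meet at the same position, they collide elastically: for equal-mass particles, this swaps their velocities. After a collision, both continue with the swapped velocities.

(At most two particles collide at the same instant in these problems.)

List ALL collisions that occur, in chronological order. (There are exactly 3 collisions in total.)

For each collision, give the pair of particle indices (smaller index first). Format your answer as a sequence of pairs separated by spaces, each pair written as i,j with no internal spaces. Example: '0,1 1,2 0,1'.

Answer: 2,3 0,1 1,2

Derivation:
Collision at t=1/2: particles 2 and 3 swap velocities; positions: p0=8 p1=19/2 p2=35/2 p3=35/2; velocities now: v0=2 v1=-1 v2=1 v3=3
Collision at t=1: particles 0 and 1 swap velocities; positions: p0=9 p1=9 p2=18 p3=19; velocities now: v0=-1 v1=2 v2=1 v3=3
Collision at t=10: particles 1 and 2 swap velocities; positions: p0=0 p1=27 p2=27 p3=46; velocities now: v0=-1 v1=1 v2=2 v3=3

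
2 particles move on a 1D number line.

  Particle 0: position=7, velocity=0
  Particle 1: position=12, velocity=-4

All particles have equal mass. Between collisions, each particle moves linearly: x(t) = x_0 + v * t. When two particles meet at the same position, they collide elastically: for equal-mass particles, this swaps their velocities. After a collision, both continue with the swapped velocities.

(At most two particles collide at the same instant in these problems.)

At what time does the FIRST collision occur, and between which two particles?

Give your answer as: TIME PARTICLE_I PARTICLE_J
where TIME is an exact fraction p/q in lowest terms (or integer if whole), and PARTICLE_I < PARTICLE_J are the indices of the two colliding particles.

Pair (0,1): pos 7,12 vel 0,-4 -> gap=5, closing at 4/unit, collide at t=5/4
Earliest collision: t=5/4 between 0 and 1

Answer: 5/4 0 1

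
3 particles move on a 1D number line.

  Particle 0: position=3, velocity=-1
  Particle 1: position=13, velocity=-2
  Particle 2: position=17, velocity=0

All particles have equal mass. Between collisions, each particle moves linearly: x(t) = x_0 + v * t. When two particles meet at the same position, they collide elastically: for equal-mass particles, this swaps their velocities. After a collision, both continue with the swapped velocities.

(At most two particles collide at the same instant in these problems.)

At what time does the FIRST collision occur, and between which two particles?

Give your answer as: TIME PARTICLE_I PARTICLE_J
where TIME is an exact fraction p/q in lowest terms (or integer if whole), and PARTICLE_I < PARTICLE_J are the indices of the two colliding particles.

Answer: 10 0 1

Derivation:
Pair (0,1): pos 3,13 vel -1,-2 -> gap=10, closing at 1/unit, collide at t=10
Pair (1,2): pos 13,17 vel -2,0 -> not approaching (rel speed -2 <= 0)
Earliest collision: t=10 between 0 and 1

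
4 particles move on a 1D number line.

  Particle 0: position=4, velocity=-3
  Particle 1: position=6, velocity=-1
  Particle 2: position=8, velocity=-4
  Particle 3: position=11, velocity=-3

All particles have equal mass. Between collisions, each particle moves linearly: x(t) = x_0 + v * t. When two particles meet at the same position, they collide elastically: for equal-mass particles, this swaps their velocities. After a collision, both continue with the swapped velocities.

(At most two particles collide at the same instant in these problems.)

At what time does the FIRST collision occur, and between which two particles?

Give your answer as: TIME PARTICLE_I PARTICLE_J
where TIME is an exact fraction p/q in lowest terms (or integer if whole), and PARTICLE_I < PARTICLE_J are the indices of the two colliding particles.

Answer: 2/3 1 2

Derivation:
Pair (0,1): pos 4,6 vel -3,-1 -> not approaching (rel speed -2 <= 0)
Pair (1,2): pos 6,8 vel -1,-4 -> gap=2, closing at 3/unit, collide at t=2/3
Pair (2,3): pos 8,11 vel -4,-3 -> not approaching (rel speed -1 <= 0)
Earliest collision: t=2/3 between 1 and 2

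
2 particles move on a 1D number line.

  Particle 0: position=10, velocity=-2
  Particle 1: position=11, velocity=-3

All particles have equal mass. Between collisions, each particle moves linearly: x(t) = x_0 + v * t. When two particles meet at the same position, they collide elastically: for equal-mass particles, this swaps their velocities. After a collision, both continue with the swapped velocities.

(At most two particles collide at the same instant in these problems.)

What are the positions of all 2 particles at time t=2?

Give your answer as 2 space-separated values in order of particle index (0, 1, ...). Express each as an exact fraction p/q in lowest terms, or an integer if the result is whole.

Collision at t=1: particles 0 and 1 swap velocities; positions: p0=8 p1=8; velocities now: v0=-3 v1=-2
Advance to t=2 (no further collisions before then); velocities: v0=-3 v1=-2; positions = 5 6

Answer: 5 6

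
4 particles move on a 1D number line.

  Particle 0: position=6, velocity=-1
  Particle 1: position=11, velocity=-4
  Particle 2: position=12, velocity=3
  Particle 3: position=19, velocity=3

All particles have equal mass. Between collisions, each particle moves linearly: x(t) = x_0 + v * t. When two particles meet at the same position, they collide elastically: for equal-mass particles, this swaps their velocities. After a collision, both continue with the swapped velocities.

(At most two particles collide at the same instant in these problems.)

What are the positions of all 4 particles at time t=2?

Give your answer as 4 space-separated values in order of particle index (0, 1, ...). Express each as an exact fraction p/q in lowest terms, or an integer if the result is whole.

Collision at t=5/3: particles 0 and 1 swap velocities; positions: p0=13/3 p1=13/3 p2=17 p3=24; velocities now: v0=-4 v1=-1 v2=3 v3=3
Advance to t=2 (no further collisions before then); velocities: v0=-4 v1=-1 v2=3 v3=3; positions = 3 4 18 25

Answer: 3 4 18 25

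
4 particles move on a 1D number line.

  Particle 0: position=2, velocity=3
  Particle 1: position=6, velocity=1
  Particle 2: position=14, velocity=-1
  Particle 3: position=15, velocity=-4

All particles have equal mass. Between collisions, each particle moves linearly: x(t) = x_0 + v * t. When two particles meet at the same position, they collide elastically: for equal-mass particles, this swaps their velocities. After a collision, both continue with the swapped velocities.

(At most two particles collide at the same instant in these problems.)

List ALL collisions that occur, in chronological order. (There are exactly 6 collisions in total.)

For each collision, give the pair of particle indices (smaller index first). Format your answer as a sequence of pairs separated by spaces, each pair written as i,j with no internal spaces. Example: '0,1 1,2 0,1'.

Collision at t=1/3: particles 2 and 3 swap velocities; positions: p0=3 p1=19/3 p2=41/3 p3=41/3; velocities now: v0=3 v1=1 v2=-4 v3=-1
Collision at t=9/5: particles 1 and 2 swap velocities; positions: p0=37/5 p1=39/5 p2=39/5 p3=61/5; velocities now: v0=3 v1=-4 v2=1 v3=-1
Collision at t=13/7: particles 0 and 1 swap velocities; positions: p0=53/7 p1=53/7 p2=55/7 p3=85/7; velocities now: v0=-4 v1=3 v2=1 v3=-1
Collision at t=2: particles 1 and 2 swap velocities; positions: p0=7 p1=8 p2=8 p3=12; velocities now: v0=-4 v1=1 v2=3 v3=-1
Collision at t=3: particles 2 and 3 swap velocities; positions: p0=3 p1=9 p2=11 p3=11; velocities now: v0=-4 v1=1 v2=-1 v3=3
Collision at t=4: particles 1 and 2 swap velocities; positions: p0=-1 p1=10 p2=10 p3=14; velocities now: v0=-4 v1=-1 v2=1 v3=3

Answer: 2,3 1,2 0,1 1,2 2,3 1,2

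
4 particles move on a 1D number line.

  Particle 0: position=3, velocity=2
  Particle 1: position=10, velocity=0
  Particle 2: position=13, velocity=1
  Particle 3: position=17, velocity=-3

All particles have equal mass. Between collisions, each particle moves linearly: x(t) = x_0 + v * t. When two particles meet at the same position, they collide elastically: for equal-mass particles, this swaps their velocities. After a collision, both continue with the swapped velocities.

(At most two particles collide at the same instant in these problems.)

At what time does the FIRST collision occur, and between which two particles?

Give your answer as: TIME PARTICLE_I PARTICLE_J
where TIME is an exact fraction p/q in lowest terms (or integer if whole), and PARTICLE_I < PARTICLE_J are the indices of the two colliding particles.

Answer: 1 2 3

Derivation:
Pair (0,1): pos 3,10 vel 2,0 -> gap=7, closing at 2/unit, collide at t=7/2
Pair (1,2): pos 10,13 vel 0,1 -> not approaching (rel speed -1 <= 0)
Pair (2,3): pos 13,17 vel 1,-3 -> gap=4, closing at 4/unit, collide at t=1
Earliest collision: t=1 between 2 and 3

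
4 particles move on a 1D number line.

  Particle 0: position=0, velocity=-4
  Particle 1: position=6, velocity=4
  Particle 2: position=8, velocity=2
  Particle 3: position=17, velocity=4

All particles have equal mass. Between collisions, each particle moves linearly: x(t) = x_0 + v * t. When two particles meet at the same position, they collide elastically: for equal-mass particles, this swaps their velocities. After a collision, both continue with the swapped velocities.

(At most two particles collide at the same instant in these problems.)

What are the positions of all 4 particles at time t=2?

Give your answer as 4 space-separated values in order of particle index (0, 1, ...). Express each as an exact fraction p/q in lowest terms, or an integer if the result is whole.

Answer: -8 12 14 25

Derivation:
Collision at t=1: particles 1 and 2 swap velocities; positions: p0=-4 p1=10 p2=10 p3=21; velocities now: v0=-4 v1=2 v2=4 v3=4
Advance to t=2 (no further collisions before then); velocities: v0=-4 v1=2 v2=4 v3=4; positions = -8 12 14 25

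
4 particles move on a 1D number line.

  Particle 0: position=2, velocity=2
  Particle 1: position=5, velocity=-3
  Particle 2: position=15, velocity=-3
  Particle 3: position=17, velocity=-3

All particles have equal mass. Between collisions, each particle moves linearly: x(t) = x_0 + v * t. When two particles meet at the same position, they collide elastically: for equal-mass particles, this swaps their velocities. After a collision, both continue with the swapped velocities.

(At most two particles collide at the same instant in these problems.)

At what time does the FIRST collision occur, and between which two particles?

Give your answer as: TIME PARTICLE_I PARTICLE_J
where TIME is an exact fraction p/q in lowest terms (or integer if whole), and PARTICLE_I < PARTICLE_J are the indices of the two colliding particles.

Pair (0,1): pos 2,5 vel 2,-3 -> gap=3, closing at 5/unit, collide at t=3/5
Pair (1,2): pos 5,15 vel -3,-3 -> not approaching (rel speed 0 <= 0)
Pair (2,3): pos 15,17 vel -3,-3 -> not approaching (rel speed 0 <= 0)
Earliest collision: t=3/5 between 0 and 1

Answer: 3/5 0 1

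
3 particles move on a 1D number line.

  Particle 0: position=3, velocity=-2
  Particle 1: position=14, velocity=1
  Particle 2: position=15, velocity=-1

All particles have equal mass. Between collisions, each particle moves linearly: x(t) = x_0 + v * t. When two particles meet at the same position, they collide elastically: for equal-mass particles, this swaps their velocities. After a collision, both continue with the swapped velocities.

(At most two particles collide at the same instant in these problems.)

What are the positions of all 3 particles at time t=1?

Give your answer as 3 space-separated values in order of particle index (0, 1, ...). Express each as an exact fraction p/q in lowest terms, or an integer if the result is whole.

Answer: 1 14 15

Derivation:
Collision at t=1/2: particles 1 and 2 swap velocities; positions: p0=2 p1=29/2 p2=29/2; velocities now: v0=-2 v1=-1 v2=1
Advance to t=1 (no further collisions before then); velocities: v0=-2 v1=-1 v2=1; positions = 1 14 15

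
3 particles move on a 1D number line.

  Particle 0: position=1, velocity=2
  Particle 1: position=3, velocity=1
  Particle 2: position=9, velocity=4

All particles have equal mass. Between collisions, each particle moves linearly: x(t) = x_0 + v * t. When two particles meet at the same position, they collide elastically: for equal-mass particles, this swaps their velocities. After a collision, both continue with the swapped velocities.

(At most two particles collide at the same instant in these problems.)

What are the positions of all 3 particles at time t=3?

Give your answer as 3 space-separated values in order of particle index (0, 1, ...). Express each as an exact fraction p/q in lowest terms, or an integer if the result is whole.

Collision at t=2: particles 0 and 1 swap velocities; positions: p0=5 p1=5 p2=17; velocities now: v0=1 v1=2 v2=4
Advance to t=3 (no further collisions before then); velocities: v0=1 v1=2 v2=4; positions = 6 7 21

Answer: 6 7 21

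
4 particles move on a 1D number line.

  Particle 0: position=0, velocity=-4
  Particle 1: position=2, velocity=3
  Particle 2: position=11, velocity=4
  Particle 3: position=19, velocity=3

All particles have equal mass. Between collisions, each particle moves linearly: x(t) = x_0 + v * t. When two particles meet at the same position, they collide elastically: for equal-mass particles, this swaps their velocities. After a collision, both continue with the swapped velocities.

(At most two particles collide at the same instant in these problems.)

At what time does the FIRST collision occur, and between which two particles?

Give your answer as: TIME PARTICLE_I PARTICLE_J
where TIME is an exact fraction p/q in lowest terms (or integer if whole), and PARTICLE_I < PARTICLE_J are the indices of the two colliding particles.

Pair (0,1): pos 0,2 vel -4,3 -> not approaching (rel speed -7 <= 0)
Pair (1,2): pos 2,11 vel 3,4 -> not approaching (rel speed -1 <= 0)
Pair (2,3): pos 11,19 vel 4,3 -> gap=8, closing at 1/unit, collide at t=8
Earliest collision: t=8 between 2 and 3

Answer: 8 2 3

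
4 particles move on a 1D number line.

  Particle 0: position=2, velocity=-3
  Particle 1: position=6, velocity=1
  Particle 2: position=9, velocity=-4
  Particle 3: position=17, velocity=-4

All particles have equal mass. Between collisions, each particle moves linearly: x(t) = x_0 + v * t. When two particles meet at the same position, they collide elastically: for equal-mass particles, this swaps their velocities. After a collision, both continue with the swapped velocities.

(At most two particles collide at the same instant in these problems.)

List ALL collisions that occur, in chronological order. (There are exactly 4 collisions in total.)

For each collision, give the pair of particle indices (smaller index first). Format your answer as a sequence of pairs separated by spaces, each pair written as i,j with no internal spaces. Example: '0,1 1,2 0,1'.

Collision at t=3/5: particles 1 and 2 swap velocities; positions: p0=1/5 p1=33/5 p2=33/5 p3=73/5; velocities now: v0=-3 v1=-4 v2=1 v3=-4
Collision at t=11/5: particles 2 and 3 swap velocities; positions: p0=-23/5 p1=1/5 p2=41/5 p3=41/5; velocities now: v0=-3 v1=-4 v2=-4 v3=1
Collision at t=7: particles 0 and 1 swap velocities; positions: p0=-19 p1=-19 p2=-11 p3=13; velocities now: v0=-4 v1=-3 v2=-4 v3=1
Collision at t=15: particles 1 and 2 swap velocities; positions: p0=-51 p1=-43 p2=-43 p3=21; velocities now: v0=-4 v1=-4 v2=-3 v3=1

Answer: 1,2 2,3 0,1 1,2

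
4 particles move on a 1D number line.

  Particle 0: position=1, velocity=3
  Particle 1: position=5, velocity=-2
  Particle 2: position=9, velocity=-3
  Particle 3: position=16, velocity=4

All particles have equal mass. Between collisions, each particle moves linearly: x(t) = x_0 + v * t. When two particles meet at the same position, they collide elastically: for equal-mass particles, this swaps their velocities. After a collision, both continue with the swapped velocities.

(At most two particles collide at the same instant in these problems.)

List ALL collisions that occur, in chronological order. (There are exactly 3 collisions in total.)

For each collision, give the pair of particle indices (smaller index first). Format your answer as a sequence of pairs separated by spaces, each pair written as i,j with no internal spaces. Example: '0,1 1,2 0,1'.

Collision at t=4/5: particles 0 and 1 swap velocities; positions: p0=17/5 p1=17/5 p2=33/5 p3=96/5; velocities now: v0=-2 v1=3 v2=-3 v3=4
Collision at t=4/3: particles 1 and 2 swap velocities; positions: p0=7/3 p1=5 p2=5 p3=64/3; velocities now: v0=-2 v1=-3 v2=3 v3=4
Collision at t=4: particles 0 and 1 swap velocities; positions: p0=-3 p1=-3 p2=13 p3=32; velocities now: v0=-3 v1=-2 v2=3 v3=4

Answer: 0,1 1,2 0,1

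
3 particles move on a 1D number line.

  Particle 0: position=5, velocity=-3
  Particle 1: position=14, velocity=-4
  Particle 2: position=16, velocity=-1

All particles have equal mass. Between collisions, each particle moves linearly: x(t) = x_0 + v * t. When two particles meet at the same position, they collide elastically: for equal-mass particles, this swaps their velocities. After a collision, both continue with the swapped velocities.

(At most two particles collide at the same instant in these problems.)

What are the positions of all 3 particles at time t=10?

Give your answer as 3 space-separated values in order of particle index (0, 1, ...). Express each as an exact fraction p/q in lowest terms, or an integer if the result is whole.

Answer: -26 -25 6

Derivation:
Collision at t=9: particles 0 and 1 swap velocities; positions: p0=-22 p1=-22 p2=7; velocities now: v0=-4 v1=-3 v2=-1
Advance to t=10 (no further collisions before then); velocities: v0=-4 v1=-3 v2=-1; positions = -26 -25 6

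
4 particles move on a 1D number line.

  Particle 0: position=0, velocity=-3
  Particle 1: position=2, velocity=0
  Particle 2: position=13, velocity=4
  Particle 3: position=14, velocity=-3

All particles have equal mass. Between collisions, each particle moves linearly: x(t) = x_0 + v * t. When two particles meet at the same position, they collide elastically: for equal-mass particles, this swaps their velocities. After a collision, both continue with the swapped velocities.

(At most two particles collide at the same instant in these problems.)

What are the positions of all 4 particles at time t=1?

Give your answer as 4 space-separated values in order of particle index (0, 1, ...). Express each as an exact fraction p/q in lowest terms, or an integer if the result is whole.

Answer: -3 2 11 17

Derivation:
Collision at t=1/7: particles 2 and 3 swap velocities; positions: p0=-3/7 p1=2 p2=95/7 p3=95/7; velocities now: v0=-3 v1=0 v2=-3 v3=4
Advance to t=1 (no further collisions before then); velocities: v0=-3 v1=0 v2=-3 v3=4; positions = -3 2 11 17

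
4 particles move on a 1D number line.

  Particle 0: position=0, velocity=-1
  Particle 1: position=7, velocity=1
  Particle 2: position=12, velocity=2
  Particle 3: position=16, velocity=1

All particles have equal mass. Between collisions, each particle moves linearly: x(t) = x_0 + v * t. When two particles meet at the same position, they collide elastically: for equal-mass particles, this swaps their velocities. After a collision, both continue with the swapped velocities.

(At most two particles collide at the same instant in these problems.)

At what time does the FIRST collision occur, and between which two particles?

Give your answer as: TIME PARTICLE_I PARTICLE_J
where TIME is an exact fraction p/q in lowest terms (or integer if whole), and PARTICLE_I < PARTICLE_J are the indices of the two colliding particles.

Answer: 4 2 3

Derivation:
Pair (0,1): pos 0,7 vel -1,1 -> not approaching (rel speed -2 <= 0)
Pair (1,2): pos 7,12 vel 1,2 -> not approaching (rel speed -1 <= 0)
Pair (2,3): pos 12,16 vel 2,1 -> gap=4, closing at 1/unit, collide at t=4
Earliest collision: t=4 between 2 and 3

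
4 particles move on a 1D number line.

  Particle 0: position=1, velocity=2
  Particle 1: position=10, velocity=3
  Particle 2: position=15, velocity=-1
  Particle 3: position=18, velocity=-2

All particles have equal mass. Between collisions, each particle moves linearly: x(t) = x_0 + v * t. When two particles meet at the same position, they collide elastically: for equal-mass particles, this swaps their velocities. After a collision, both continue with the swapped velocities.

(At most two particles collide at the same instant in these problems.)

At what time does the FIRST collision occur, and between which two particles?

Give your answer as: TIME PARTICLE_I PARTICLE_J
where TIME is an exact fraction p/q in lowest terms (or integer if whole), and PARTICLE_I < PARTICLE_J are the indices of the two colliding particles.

Pair (0,1): pos 1,10 vel 2,3 -> not approaching (rel speed -1 <= 0)
Pair (1,2): pos 10,15 vel 3,-1 -> gap=5, closing at 4/unit, collide at t=5/4
Pair (2,3): pos 15,18 vel -1,-2 -> gap=3, closing at 1/unit, collide at t=3
Earliest collision: t=5/4 between 1 and 2

Answer: 5/4 1 2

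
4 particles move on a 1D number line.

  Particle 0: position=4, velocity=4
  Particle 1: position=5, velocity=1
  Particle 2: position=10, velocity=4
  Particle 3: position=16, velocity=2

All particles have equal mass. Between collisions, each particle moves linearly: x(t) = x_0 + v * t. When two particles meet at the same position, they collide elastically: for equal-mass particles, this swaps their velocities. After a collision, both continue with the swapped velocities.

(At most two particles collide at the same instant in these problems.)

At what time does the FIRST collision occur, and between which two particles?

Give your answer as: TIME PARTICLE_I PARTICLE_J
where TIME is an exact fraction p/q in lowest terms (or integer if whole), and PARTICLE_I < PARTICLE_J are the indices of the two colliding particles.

Pair (0,1): pos 4,5 vel 4,1 -> gap=1, closing at 3/unit, collide at t=1/3
Pair (1,2): pos 5,10 vel 1,4 -> not approaching (rel speed -3 <= 0)
Pair (2,3): pos 10,16 vel 4,2 -> gap=6, closing at 2/unit, collide at t=3
Earliest collision: t=1/3 between 0 and 1

Answer: 1/3 0 1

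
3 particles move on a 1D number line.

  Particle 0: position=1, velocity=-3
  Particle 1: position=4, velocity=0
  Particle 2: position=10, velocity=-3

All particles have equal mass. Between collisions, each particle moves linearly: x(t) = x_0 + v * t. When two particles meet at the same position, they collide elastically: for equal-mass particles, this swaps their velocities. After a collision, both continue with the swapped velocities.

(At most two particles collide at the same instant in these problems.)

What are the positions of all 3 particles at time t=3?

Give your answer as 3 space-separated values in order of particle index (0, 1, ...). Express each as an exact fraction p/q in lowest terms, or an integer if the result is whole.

Answer: -8 1 4

Derivation:
Collision at t=2: particles 1 and 2 swap velocities; positions: p0=-5 p1=4 p2=4; velocities now: v0=-3 v1=-3 v2=0
Advance to t=3 (no further collisions before then); velocities: v0=-3 v1=-3 v2=0; positions = -8 1 4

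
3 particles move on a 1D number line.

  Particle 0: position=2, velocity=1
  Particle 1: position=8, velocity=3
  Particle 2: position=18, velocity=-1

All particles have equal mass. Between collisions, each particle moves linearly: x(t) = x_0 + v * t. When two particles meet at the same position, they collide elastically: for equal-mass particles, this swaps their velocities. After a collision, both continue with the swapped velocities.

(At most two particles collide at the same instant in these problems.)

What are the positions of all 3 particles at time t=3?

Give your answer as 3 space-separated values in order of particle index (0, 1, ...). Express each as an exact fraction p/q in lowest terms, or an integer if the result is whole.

Collision at t=5/2: particles 1 and 2 swap velocities; positions: p0=9/2 p1=31/2 p2=31/2; velocities now: v0=1 v1=-1 v2=3
Advance to t=3 (no further collisions before then); velocities: v0=1 v1=-1 v2=3; positions = 5 15 17

Answer: 5 15 17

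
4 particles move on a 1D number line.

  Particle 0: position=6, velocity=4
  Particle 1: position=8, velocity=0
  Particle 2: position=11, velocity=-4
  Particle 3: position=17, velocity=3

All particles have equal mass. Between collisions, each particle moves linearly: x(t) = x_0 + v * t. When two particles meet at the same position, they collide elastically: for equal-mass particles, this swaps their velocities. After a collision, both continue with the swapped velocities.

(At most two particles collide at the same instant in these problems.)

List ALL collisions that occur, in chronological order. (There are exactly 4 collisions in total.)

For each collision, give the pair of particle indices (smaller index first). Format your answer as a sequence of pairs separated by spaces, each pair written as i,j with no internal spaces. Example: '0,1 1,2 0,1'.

Collision at t=1/2: particles 0 and 1 swap velocities; positions: p0=8 p1=8 p2=9 p3=37/2; velocities now: v0=0 v1=4 v2=-4 v3=3
Collision at t=5/8: particles 1 and 2 swap velocities; positions: p0=8 p1=17/2 p2=17/2 p3=151/8; velocities now: v0=0 v1=-4 v2=4 v3=3
Collision at t=3/4: particles 0 and 1 swap velocities; positions: p0=8 p1=8 p2=9 p3=77/4; velocities now: v0=-4 v1=0 v2=4 v3=3
Collision at t=11: particles 2 and 3 swap velocities; positions: p0=-33 p1=8 p2=50 p3=50; velocities now: v0=-4 v1=0 v2=3 v3=4

Answer: 0,1 1,2 0,1 2,3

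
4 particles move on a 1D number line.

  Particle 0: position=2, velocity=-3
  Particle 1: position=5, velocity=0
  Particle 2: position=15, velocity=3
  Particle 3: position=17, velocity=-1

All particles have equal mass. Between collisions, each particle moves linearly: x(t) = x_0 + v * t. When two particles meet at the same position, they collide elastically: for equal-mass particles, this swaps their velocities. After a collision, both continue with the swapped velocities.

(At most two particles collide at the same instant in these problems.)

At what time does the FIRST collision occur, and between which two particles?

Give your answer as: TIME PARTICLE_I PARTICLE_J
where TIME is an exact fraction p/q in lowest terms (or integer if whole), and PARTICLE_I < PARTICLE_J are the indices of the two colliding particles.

Answer: 1/2 2 3

Derivation:
Pair (0,1): pos 2,5 vel -3,0 -> not approaching (rel speed -3 <= 0)
Pair (1,2): pos 5,15 vel 0,3 -> not approaching (rel speed -3 <= 0)
Pair (2,3): pos 15,17 vel 3,-1 -> gap=2, closing at 4/unit, collide at t=1/2
Earliest collision: t=1/2 between 2 and 3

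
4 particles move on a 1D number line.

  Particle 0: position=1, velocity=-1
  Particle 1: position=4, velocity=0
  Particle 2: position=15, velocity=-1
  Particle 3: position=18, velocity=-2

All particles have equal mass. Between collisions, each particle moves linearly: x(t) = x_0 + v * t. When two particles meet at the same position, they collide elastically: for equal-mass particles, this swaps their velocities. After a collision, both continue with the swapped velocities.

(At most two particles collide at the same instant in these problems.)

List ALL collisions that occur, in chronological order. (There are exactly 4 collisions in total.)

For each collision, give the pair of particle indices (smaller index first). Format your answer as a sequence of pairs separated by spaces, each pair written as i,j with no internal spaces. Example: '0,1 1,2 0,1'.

Answer: 2,3 1,2 2,3 0,1

Derivation:
Collision at t=3: particles 2 and 3 swap velocities; positions: p0=-2 p1=4 p2=12 p3=12; velocities now: v0=-1 v1=0 v2=-2 v3=-1
Collision at t=7: particles 1 and 2 swap velocities; positions: p0=-6 p1=4 p2=4 p3=8; velocities now: v0=-1 v1=-2 v2=0 v3=-1
Collision at t=11: particles 2 and 3 swap velocities; positions: p0=-10 p1=-4 p2=4 p3=4; velocities now: v0=-1 v1=-2 v2=-1 v3=0
Collision at t=17: particles 0 and 1 swap velocities; positions: p0=-16 p1=-16 p2=-2 p3=4; velocities now: v0=-2 v1=-1 v2=-1 v3=0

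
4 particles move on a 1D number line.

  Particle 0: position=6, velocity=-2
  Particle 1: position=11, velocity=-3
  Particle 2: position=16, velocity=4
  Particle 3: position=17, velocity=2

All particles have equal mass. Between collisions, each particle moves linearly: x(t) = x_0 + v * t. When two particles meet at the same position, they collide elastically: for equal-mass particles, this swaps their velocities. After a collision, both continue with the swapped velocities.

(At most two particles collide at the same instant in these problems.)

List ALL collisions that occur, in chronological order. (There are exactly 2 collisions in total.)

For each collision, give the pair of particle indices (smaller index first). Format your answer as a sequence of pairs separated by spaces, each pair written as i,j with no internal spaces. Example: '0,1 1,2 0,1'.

Answer: 2,3 0,1

Derivation:
Collision at t=1/2: particles 2 and 3 swap velocities; positions: p0=5 p1=19/2 p2=18 p3=18; velocities now: v0=-2 v1=-3 v2=2 v3=4
Collision at t=5: particles 0 and 1 swap velocities; positions: p0=-4 p1=-4 p2=27 p3=36; velocities now: v0=-3 v1=-2 v2=2 v3=4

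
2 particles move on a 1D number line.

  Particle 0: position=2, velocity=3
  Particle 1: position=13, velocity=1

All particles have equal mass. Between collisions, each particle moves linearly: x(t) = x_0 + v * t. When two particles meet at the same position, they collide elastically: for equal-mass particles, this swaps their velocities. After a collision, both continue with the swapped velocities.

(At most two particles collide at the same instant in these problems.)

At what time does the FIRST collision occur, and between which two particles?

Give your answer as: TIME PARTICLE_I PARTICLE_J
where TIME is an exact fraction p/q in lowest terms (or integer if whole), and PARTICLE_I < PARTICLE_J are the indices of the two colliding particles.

Pair (0,1): pos 2,13 vel 3,1 -> gap=11, closing at 2/unit, collide at t=11/2
Earliest collision: t=11/2 between 0 and 1

Answer: 11/2 0 1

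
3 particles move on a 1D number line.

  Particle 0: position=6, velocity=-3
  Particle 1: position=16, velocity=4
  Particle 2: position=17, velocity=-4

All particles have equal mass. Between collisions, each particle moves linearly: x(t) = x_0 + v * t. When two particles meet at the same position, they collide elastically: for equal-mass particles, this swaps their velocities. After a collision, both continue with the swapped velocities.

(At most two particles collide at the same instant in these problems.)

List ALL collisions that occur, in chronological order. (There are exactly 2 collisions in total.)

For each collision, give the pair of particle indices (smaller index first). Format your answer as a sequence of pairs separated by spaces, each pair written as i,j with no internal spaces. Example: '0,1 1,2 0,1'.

Collision at t=1/8: particles 1 and 2 swap velocities; positions: p0=45/8 p1=33/2 p2=33/2; velocities now: v0=-3 v1=-4 v2=4
Collision at t=11: particles 0 and 1 swap velocities; positions: p0=-27 p1=-27 p2=60; velocities now: v0=-4 v1=-3 v2=4

Answer: 1,2 0,1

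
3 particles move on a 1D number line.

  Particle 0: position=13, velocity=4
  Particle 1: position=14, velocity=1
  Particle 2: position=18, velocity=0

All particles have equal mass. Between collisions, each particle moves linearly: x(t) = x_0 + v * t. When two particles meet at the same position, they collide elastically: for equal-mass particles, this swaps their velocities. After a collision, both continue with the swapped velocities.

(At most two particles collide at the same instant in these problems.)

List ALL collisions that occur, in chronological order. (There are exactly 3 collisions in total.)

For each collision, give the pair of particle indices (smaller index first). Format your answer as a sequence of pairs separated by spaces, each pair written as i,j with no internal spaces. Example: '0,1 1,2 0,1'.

Collision at t=1/3: particles 0 and 1 swap velocities; positions: p0=43/3 p1=43/3 p2=18; velocities now: v0=1 v1=4 v2=0
Collision at t=5/4: particles 1 and 2 swap velocities; positions: p0=61/4 p1=18 p2=18; velocities now: v0=1 v1=0 v2=4
Collision at t=4: particles 0 and 1 swap velocities; positions: p0=18 p1=18 p2=29; velocities now: v0=0 v1=1 v2=4

Answer: 0,1 1,2 0,1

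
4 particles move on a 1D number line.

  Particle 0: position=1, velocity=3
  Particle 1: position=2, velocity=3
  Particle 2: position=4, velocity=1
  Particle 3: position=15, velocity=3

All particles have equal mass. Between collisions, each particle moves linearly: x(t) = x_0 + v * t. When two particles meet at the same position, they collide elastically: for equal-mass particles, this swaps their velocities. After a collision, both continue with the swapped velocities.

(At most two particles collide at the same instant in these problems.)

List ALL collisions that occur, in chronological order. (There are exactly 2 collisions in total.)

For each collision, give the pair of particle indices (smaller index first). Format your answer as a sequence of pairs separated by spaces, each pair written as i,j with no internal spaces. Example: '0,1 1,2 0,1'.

Answer: 1,2 0,1

Derivation:
Collision at t=1: particles 1 and 2 swap velocities; positions: p0=4 p1=5 p2=5 p3=18; velocities now: v0=3 v1=1 v2=3 v3=3
Collision at t=3/2: particles 0 and 1 swap velocities; positions: p0=11/2 p1=11/2 p2=13/2 p3=39/2; velocities now: v0=1 v1=3 v2=3 v3=3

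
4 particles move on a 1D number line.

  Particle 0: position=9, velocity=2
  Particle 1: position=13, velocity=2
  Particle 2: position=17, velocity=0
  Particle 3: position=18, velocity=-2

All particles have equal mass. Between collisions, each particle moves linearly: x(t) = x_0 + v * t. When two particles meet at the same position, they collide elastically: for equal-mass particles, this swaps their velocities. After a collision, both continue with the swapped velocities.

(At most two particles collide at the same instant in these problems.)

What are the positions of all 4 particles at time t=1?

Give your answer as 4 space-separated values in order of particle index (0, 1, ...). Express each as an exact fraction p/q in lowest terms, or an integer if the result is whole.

Collision at t=1/2: particles 2 and 3 swap velocities; positions: p0=10 p1=14 p2=17 p3=17; velocities now: v0=2 v1=2 v2=-2 v3=0
Advance to t=1 (no further collisions before then); velocities: v0=2 v1=2 v2=-2 v3=0; positions = 11 15 16 17

Answer: 11 15 16 17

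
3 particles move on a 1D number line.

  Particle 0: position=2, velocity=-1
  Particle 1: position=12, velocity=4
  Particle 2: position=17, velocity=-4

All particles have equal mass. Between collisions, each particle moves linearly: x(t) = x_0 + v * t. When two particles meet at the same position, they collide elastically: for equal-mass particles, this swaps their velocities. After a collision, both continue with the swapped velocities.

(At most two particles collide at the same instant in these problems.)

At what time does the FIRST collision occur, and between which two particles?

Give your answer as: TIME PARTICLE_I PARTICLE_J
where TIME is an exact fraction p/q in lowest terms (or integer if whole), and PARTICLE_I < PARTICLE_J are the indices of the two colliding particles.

Answer: 5/8 1 2

Derivation:
Pair (0,1): pos 2,12 vel -1,4 -> not approaching (rel speed -5 <= 0)
Pair (1,2): pos 12,17 vel 4,-4 -> gap=5, closing at 8/unit, collide at t=5/8
Earliest collision: t=5/8 between 1 and 2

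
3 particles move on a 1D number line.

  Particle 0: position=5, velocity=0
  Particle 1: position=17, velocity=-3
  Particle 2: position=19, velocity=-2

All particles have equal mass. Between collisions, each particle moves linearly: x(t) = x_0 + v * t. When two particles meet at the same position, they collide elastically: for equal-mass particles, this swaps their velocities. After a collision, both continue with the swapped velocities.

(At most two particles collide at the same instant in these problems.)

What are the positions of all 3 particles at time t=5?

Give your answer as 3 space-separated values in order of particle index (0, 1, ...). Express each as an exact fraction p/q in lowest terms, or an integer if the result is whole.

Collision at t=4: particles 0 and 1 swap velocities; positions: p0=5 p1=5 p2=11; velocities now: v0=-3 v1=0 v2=-2
Advance to t=5 (no further collisions before then); velocities: v0=-3 v1=0 v2=-2; positions = 2 5 9

Answer: 2 5 9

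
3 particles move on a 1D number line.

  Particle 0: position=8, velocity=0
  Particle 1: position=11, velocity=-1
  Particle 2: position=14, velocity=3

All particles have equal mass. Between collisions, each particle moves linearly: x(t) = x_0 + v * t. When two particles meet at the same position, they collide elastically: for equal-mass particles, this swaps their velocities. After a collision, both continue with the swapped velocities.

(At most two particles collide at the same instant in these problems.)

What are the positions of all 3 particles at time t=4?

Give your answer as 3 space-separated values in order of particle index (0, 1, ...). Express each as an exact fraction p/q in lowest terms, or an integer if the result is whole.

Collision at t=3: particles 0 and 1 swap velocities; positions: p0=8 p1=8 p2=23; velocities now: v0=-1 v1=0 v2=3
Advance to t=4 (no further collisions before then); velocities: v0=-1 v1=0 v2=3; positions = 7 8 26

Answer: 7 8 26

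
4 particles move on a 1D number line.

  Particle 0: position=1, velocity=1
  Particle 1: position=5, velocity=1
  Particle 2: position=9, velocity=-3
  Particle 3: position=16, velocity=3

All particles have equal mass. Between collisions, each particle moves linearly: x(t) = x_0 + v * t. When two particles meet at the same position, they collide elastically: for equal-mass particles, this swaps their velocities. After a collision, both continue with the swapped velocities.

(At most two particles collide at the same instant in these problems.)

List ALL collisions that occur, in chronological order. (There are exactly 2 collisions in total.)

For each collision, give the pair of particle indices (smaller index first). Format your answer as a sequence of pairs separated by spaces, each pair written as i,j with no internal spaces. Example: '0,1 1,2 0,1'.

Collision at t=1: particles 1 and 2 swap velocities; positions: p0=2 p1=6 p2=6 p3=19; velocities now: v0=1 v1=-3 v2=1 v3=3
Collision at t=2: particles 0 and 1 swap velocities; positions: p0=3 p1=3 p2=7 p3=22; velocities now: v0=-3 v1=1 v2=1 v3=3

Answer: 1,2 0,1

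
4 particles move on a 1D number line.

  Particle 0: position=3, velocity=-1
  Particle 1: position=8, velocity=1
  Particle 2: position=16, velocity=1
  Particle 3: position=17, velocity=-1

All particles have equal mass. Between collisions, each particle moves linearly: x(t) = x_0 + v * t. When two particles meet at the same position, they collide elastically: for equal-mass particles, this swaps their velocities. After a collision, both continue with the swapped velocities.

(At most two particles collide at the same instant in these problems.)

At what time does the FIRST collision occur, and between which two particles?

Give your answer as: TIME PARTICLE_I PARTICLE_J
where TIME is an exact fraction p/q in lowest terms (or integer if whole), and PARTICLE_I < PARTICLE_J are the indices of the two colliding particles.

Pair (0,1): pos 3,8 vel -1,1 -> not approaching (rel speed -2 <= 0)
Pair (1,2): pos 8,16 vel 1,1 -> not approaching (rel speed 0 <= 0)
Pair (2,3): pos 16,17 vel 1,-1 -> gap=1, closing at 2/unit, collide at t=1/2
Earliest collision: t=1/2 between 2 and 3

Answer: 1/2 2 3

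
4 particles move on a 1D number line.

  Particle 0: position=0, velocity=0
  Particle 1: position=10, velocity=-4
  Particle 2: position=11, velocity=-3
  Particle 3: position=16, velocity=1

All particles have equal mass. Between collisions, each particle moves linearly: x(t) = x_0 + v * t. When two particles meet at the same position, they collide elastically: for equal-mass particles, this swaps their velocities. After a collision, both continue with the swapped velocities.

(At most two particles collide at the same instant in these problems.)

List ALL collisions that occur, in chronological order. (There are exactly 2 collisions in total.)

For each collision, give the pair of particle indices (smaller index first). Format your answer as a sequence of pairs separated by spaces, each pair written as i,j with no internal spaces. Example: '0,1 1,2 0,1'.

Answer: 0,1 1,2

Derivation:
Collision at t=5/2: particles 0 and 1 swap velocities; positions: p0=0 p1=0 p2=7/2 p3=37/2; velocities now: v0=-4 v1=0 v2=-3 v3=1
Collision at t=11/3: particles 1 and 2 swap velocities; positions: p0=-14/3 p1=0 p2=0 p3=59/3; velocities now: v0=-4 v1=-3 v2=0 v3=1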